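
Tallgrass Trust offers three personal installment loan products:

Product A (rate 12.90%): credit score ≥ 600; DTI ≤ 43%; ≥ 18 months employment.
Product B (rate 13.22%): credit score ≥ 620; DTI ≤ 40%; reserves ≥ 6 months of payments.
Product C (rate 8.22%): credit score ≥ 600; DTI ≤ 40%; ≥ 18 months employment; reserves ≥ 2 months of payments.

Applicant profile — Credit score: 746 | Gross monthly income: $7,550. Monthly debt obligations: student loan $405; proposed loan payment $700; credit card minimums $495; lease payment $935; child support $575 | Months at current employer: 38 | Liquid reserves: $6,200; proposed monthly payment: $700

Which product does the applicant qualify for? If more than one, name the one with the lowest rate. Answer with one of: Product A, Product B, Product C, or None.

Product A

Total debts = (405 + 700 + 495 + 935 + 575) = 3,110; DTI = 3,110/7,550 = 41.2%.
Reserves = 6,200/700 = 8.9 months.
Product A: score 746 ≥ 600; DTI 41.2% ≤ 43%; employment 38 ≥ 18 mo → qualifies.
Product B: score 746 ≥ 620; DTI 41.2% > 40%; reserves 8.9 ≥ 6 mo → does not qualify.
Product C: score 746 ≥ 600; DTI 41.2% > 40%; employment 38 ≥ 18 mo; reserves 8.9 ≥ 2 mo → does not qualify.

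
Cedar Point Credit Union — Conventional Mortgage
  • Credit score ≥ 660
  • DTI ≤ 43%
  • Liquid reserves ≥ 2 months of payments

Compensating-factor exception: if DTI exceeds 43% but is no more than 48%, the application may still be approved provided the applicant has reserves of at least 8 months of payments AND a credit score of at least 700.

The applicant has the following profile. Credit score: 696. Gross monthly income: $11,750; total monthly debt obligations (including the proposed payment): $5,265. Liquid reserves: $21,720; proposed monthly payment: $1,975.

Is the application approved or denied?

Denied

Credit score 696 ≥ 660 (meets base)
DTI = 5,265/11,750 = 44.8% > 43% — standard DTI limit exceeded.
Reserves: 21,720 ÷ 1,975 = 11.0 months (meets 2-month minimum)
DTI 44.8% is within the 43%–48% exception band; checking compensating factors.
Reserves 11.0 ≥ 8 months; credit score 696 < 700.
Override conditions not both satisfied; exception does not apply.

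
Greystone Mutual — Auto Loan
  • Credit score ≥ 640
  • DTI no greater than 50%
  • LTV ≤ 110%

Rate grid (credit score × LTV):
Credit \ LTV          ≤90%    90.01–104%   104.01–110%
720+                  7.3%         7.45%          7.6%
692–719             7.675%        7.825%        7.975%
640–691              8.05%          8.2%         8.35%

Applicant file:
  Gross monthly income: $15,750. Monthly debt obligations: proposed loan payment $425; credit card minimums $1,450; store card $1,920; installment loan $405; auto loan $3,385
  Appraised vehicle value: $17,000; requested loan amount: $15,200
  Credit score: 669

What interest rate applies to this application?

Credit score 669 ≥ 640; Total monthly debts = (425 + 1,450 + 1,920 + 405 + 3,385) = 7,585. DTI: 7,585 ÷ 15,750 = 48.2%, within the 50% cap
LTV = 15,200/17,000 = 89.4% ≤ 110%
Score 669 is in the 640–691 band; LTV 89.4% is in the ≤90% band → 8.05%.

8.05%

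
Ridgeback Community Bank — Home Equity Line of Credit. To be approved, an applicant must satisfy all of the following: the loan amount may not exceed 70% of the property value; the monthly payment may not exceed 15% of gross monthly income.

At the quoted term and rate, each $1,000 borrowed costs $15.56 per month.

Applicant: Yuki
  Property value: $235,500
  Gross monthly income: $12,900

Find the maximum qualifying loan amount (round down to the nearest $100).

Payment cap: 15% × $12,900 = $1,935/month.
At $15.56 per $1,000, that supports 1,935/15.56 × 1,000 ≈ $124,357 → $124,300.
LTV cap: 70% × $235,500 = $164,850 → $164,800.
Binding constraint: payment-to-income.

$124,300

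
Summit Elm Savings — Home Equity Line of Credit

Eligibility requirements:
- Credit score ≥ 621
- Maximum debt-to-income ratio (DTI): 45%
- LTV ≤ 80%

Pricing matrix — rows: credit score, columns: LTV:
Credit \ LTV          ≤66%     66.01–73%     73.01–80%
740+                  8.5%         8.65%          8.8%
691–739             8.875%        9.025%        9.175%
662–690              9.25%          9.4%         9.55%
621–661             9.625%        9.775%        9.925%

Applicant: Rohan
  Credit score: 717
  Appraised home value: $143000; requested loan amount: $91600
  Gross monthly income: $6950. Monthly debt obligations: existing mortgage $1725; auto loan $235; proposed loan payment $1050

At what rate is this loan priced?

8.875%

Credit score 717 ≥ 621; Total monthly debts = (1,725 + 235 + 1,050) = 3,010. Debt-to-income = 3,010/6,950 = 43.3% — meets 45% limit
LTV = 91,600/143,000 = 64.1% ≤ 80%
Credit 717 → row 691–739; LTV 64.1% → column ≤66%. Grid cell → 8.875%.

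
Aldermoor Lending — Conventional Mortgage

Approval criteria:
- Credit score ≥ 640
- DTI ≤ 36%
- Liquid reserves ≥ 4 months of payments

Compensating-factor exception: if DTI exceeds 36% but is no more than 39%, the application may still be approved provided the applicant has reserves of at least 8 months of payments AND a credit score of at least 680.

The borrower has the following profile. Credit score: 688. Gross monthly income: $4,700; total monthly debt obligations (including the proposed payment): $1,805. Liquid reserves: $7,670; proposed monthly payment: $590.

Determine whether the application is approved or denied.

Credit score 688 ≥ 640 (meets base)
DTI = 1,805/4,700 = 38.4% > 36% — standard DTI limit exceeded.
Liquid reserves cover 7,670/590 = 13.0 months — ≥ 4 required
DTI 38.4% is within the 36%–39% exception band; checking compensating factors.
Override check — reserves: 13.0 mo (ok); score: 688 (ok).
Both override conditions satisfied; DTI exception granted.

Approved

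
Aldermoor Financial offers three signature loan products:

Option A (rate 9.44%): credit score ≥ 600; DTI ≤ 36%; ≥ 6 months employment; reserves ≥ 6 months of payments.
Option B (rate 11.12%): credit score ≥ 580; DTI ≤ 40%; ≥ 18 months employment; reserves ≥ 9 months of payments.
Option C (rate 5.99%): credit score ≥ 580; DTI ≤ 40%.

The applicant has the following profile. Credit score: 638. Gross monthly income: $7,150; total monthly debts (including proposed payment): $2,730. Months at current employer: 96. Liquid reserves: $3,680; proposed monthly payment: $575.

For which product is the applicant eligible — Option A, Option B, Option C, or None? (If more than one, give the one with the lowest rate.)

DTI = 2,730/7,150 = 38.2%.
Reserves = 3,680/575 = 6.4 months.
Option A: score 638 ≥ 600; DTI 38.2% > 36%; employment 96 ≥ 6 mo; reserves 6.4 ≥ 6 mo → does not qualify.
Option B: score 638 ≥ 580; DTI 38.2% ≤ 40%; employment 96 ≥ 18 mo; reserves 6.4 < 9 mo → does not qualify.
Option C: score 638 ≥ 580; DTI 38.2% ≤ 40% → qualifies.

Option C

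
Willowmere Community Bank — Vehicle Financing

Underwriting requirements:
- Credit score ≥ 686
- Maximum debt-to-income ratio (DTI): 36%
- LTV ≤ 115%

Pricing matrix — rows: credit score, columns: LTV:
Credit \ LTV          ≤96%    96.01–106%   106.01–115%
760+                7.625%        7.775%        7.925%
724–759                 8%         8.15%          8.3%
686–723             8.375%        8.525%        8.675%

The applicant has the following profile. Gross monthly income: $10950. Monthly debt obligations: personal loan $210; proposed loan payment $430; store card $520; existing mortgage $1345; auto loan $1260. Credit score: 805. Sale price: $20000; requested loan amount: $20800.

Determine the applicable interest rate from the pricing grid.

7.775%

Credit score 805 ≥ 686; Total monthly debts = (210 + 430 + 520 + 1,345 + 1,260) = 3,765. DTI = 3,765/10,950 = 34.4% ≤ 36%
LTV: 20,800 ÷ 20,000 = 104%, within 115% cap
Score 805 is in the 760+ band; LTV 104% is in the 96.01–106% band → 7.775%.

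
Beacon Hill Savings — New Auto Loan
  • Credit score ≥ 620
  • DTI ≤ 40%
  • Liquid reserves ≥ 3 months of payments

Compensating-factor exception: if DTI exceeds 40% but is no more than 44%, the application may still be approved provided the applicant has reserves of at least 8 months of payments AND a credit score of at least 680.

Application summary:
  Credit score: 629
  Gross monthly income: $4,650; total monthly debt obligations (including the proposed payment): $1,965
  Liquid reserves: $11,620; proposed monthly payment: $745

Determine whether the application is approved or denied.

Credit score 629 ≥ 620 (meets base)
DTI: 1,965 ÷ 4,650 = 42.3%, over the 40% base limit.
Reserves: 11,620 ÷ 745 = 15.6 months (meets 3-month minimum)
42.3% falls in the override range (40%–44%), so the compensating-factor test applies.
Reserves 15.6 ≥ 8 months; credit score 629 < 680.
Compensating-factor requirement not fully met.

Denied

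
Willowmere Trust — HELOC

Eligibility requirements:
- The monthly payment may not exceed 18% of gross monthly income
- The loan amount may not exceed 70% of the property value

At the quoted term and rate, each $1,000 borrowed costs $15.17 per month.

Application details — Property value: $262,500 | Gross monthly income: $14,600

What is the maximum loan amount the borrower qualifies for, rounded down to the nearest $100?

Payment cap: 18% × $14,600 = $2,628/month.
At $15.17 per $1,000, that supports 2,628/15.17 × 1,000 ≈ $173,236 → $173,200.
LTV cap: 70% × $262,500 = $183,750 → $183,700.
Binding constraint: payment-to-income.

$173,200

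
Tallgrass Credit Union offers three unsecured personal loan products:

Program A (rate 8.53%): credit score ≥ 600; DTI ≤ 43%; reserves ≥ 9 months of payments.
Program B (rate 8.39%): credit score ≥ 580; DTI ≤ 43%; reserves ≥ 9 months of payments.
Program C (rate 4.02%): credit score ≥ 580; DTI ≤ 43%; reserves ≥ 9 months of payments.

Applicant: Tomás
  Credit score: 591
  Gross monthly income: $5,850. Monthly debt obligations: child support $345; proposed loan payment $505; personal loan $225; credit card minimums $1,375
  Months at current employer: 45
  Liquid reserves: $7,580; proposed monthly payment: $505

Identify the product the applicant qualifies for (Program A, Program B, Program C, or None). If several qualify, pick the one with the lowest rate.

Total debts = (345 + 505 + 225 + 1,375) = 2,450; DTI = 2,450/5,850 = 41.9%.
Reserves = 7,580/505 = 15.0 months.
Program A: score 591 < 600; DTI 41.9% ≤ 43%; reserves 15.0 ≥ 9 mo → does not qualify.
Program B: score 591 ≥ 580; DTI 41.9% ≤ 43%; reserves 15.0 ≥ 9 mo → qualifies.
Program C: score 591 ≥ 580; DTI 41.9% ≤ 43%; reserves 15.0 ≥ 9 mo → qualifies.
Qualifying: Program B, Program C. Lowest rate is 4.02% → Program C.

Program C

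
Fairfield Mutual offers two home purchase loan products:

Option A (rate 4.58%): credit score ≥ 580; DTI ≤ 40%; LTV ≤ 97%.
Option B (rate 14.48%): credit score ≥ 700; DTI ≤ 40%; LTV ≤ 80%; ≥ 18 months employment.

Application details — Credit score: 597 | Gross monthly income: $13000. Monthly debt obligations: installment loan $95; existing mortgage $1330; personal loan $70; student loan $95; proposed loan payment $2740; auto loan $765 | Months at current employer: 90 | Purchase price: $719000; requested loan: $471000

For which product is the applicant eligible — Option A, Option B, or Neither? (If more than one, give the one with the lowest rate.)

Total debts = (95 + 1,330 + 70 + 95 + 2,740 + 765) = 5,095; DTI = 5,095/13,000 = 39.2%.
LTV = 471,000/719,000 = 65.5%.
Option A: score 597 ≥ 580; DTI 39.2% ≤ 40%; LTV 65.5% ≤ 97% → qualifies.
Option B: score 597 < 700; DTI 39.2% ≤ 40%; LTV 65.5% ≤ 80%; employment 90 ≥ 18 mo → does not qualify.

Option A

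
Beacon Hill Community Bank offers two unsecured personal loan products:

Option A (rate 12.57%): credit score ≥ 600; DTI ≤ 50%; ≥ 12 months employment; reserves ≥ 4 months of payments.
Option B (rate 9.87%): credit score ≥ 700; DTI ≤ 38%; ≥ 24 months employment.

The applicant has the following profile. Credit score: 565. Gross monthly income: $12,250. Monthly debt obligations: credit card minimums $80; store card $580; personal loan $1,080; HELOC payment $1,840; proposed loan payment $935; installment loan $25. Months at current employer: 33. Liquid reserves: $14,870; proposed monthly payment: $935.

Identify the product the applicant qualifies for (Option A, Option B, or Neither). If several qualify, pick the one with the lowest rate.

Total debts = (80 + 580 + 1,080 + 1,840 + 935 + 25) = 4,540; DTI = 4,540/12,250 = 37.1%.
Reserves = 14,870/935 = 15.9 months.
Option A: score 565 < 600; DTI 37.1% ≤ 50%; employment 33 ≥ 12 mo; reserves 15.9 ≥ 4 mo → does not qualify.
Option B: score 565 < 700; DTI 37.1% ≤ 38%; employment 33 ≥ 24 mo → does not qualify.

Neither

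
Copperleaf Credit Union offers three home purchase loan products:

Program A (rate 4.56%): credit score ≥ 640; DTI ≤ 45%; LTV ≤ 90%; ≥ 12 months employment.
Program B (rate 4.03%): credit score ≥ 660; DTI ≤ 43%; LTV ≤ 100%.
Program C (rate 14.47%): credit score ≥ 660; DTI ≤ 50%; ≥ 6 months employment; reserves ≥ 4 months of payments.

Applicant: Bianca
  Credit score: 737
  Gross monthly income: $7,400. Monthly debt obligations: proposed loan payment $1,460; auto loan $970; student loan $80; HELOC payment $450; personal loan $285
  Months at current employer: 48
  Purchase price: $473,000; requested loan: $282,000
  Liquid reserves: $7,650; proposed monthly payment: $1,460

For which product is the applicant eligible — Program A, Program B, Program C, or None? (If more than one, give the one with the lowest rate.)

Total debts = (1,460 + 970 + 80 + 450 + 285) = 3,245; DTI = 3,245/7,400 = 43.9%.
LTV = 282,000/473,000 = 59.6%.
Reserves = 7,650/1,460 = 5.2 months.
Program A: score 737 ≥ 640; DTI 43.9% ≤ 45%; LTV 59.6% ≤ 90%; employment 48 ≥ 12 mo → qualifies.
Program B: score 737 ≥ 660; DTI 43.9% > 43%; LTV 59.6% ≤ 100% → does not qualify.
Program C: score 737 ≥ 660; DTI 43.9% ≤ 50%; employment 48 ≥ 6 mo; reserves 5.2 ≥ 4 mo → qualifies.
Qualifying: Program A, Program C. Lowest rate is 4.56% → Program A.

Program A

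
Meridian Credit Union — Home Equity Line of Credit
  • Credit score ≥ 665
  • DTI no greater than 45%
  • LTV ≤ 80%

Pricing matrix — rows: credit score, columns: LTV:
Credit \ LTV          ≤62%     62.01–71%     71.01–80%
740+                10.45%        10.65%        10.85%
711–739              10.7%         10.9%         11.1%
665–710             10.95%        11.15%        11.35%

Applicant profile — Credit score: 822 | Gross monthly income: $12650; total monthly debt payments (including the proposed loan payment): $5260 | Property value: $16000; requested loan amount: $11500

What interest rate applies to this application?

Credit score 822 ≥ 665; DTI = 5,260/12,650 = 41.6% ≤ 45%
LTV: 11,500 ÷ 16,000 = 71.9%, within 80% cap
Score 822 is in the 740+ band; LTV 71.9% is in the 71.01–80% band → 10.85%.

10.85%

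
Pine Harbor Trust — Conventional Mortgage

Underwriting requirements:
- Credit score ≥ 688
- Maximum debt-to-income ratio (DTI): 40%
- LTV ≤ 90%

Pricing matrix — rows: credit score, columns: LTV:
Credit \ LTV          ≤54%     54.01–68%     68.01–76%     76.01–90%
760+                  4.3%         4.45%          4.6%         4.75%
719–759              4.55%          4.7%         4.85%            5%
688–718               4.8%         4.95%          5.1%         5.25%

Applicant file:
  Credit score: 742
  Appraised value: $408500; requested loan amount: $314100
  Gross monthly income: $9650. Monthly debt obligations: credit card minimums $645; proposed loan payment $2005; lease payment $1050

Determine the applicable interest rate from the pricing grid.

5%

Credit score 742 ≥ 688; Total monthly debts = (645 + 2,005 + 1,050) = 3,700. DTI = 3,700/9,650 = 38.3% ≤ 40%
LTV = 314,100/408,500 = 76.9% ≤ 90%
Row: 742 falls in 719–759. Column: 76.9% falls in 76.01–90%. Rate = 5%.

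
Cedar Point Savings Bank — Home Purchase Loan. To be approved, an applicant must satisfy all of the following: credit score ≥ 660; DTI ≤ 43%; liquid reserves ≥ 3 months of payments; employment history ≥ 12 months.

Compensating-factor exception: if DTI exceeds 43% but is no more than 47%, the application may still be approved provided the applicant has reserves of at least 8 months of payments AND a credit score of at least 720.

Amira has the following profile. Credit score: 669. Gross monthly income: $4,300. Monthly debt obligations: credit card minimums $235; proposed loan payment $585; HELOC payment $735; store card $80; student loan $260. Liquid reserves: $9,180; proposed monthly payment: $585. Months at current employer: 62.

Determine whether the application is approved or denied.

Credit score 669 ≥ 660 (meets base)
Total debts = (235 + 585 + 735 + 80 + 260) = 1,895. DTI = 1,895/4,300 = 44.1% > 43% — standard DTI limit exceeded.
Reserves = 9,180/585 = 15.7 months ≥ 3
Employment 62 ≥ 12 months
DTI 44.1% is within the 43%–47% exception band; checking compensating factors.
Override check — reserves: 15.7 mo (ok); score: 669 (below 720).
Compensating-factor requirement not fully met.

Denied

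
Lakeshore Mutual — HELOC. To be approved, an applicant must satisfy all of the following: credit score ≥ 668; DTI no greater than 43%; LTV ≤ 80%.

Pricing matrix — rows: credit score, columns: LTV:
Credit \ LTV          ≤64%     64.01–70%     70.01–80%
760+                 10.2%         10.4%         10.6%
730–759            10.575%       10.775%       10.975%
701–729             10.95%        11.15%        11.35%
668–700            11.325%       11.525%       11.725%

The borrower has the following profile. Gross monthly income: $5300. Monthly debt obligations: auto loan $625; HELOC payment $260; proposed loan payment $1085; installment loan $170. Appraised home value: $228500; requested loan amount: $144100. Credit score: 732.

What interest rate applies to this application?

10.575%

Credit score 732 ≥ 668; Total monthly debts = (625 + 260 + 1,085 + 170) = 2,140. Debt-to-income = 2,140/5,300 = 40.4% — meets 43% limit
LTV = 144,100/228,500 = 63.1% ≤ 80%
Score 732 is in the 730–759 band; LTV 63.1% is in the ≤64% band → 10.575%.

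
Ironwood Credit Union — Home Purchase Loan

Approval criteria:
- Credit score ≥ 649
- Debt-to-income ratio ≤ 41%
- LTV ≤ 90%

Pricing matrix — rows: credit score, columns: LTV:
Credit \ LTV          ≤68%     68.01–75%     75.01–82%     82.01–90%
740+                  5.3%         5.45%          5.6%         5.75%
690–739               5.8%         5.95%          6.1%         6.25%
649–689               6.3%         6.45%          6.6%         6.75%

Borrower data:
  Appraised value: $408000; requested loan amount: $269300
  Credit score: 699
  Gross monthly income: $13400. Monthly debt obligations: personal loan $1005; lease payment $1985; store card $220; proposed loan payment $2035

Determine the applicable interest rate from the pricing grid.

Credit score 699 ≥ 649; Total monthly debts = (1,005 + 1,985 + 220 + 2,035) = 5,245. DTI: 5,245 ÷ 13,400 = 39.1%, within the 41% cap
LTV: 269,300 ÷ 408,000 = 66%, within 90% cap
Row: 699 falls in 690–739. Column: 66% falls in ≤68%. Rate = 5.8%.

5.8%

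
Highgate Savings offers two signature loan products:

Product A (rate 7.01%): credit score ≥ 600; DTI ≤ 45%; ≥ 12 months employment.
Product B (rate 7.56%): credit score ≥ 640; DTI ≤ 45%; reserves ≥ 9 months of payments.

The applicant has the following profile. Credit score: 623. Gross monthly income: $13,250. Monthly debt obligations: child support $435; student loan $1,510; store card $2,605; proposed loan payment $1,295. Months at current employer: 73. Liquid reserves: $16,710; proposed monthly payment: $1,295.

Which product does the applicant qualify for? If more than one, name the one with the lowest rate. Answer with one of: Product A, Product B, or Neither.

Product A

Total debts = (435 + 1,510 + 2,605 + 1,295) = 5,845; DTI = 5,845/13,250 = 44.1%.
Reserves = 16,710/1,295 = 12.9 months.
Product A: score 623 ≥ 600; DTI 44.1% ≤ 45%; employment 73 ≥ 12 mo → qualifies.
Product B: score 623 < 640; DTI 44.1% ≤ 45%; reserves 12.9 ≥ 9 mo → does not qualify.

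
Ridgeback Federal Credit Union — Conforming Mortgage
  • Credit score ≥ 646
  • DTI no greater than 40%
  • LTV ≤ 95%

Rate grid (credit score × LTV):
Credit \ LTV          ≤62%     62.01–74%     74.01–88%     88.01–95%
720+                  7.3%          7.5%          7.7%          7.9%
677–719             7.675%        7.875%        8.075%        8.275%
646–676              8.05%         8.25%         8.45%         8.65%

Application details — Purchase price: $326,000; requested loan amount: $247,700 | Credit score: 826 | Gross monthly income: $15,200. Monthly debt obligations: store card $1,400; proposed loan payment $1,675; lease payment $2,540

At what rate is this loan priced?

7.7%

Credit score 826 ≥ 646; Total monthly debts = (1,400 + 1,675 + 2,540) = 5,615. DTI = 5,615/15,200 = 36.9% ≤ 40%
LTV = 247,700/326,000 = 76% ≤ 95%
Credit 826 → row 720+; LTV 76% → column 74.01–88%. Grid cell → 7.7%.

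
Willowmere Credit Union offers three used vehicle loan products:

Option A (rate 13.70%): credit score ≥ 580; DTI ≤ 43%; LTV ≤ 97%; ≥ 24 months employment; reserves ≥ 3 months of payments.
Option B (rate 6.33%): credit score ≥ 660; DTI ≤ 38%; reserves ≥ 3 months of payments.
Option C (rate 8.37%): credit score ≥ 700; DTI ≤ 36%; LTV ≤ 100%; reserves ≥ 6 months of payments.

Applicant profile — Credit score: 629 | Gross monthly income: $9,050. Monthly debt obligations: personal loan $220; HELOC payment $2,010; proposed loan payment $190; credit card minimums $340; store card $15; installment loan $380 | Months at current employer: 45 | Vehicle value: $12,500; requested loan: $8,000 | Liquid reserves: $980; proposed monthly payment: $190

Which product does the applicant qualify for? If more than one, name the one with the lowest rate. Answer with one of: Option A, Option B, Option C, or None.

Total debts = (220 + 2,010 + 190 + 340 + 15 + 380) = 3,155; DTI = 3,155/9,050 = 34.9%.
LTV = 8,000/12,500 = 64%.
Reserves = 980/190 = 5.2 months.
Option A: score 629 ≥ 580; DTI 34.9% ≤ 43%; LTV 64% ≤ 97%; employment 45 ≥ 24 mo; reserves 5.2 ≥ 3 mo → qualifies.
Option B: score 629 < 660; DTI 34.9% ≤ 38%; reserves 5.2 ≥ 3 mo → does not qualify.
Option C: score 629 < 700; DTI 34.9% ≤ 36%; LTV 64% ≤ 100%; reserves 5.2 < 6 mo → does not qualify.

Option A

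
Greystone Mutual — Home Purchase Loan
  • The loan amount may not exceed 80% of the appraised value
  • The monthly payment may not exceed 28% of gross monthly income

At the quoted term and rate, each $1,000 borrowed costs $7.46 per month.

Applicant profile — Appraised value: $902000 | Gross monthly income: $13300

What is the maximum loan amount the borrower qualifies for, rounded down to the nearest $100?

Payment cap: 28% × $13,300 = $3,724/month.
At $7.46 per $1,000, that supports 3,724/7.46 × 1,000 ≈ $499,195 → $499,100.
LTV cap: 80% × $902,000 = $721,600 → $721,600.
Binding constraint: payment-to-income.

$499,100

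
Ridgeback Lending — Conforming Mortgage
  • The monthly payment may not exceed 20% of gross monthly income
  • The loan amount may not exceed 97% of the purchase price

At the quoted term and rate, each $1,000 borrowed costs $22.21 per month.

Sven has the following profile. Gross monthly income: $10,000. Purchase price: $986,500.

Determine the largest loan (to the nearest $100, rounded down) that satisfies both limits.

Payment cap: 20% × $10,000 = $2,000/month.
At $22.21 per $1,000, that supports 2,000/22.21 × 1,000 ≈ $90,049 → $90,000.
LTV cap: 97% × $986,500 = $956,905 → $956,900.
Binding constraint: payment-to-income.

$90,000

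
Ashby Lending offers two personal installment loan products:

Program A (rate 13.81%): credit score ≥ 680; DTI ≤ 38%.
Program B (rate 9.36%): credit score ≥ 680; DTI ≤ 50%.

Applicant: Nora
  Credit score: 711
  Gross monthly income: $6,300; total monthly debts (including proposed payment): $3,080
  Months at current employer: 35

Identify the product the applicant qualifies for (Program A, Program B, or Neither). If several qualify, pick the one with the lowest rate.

DTI = 3,080/6,300 = 48.9%.
Program A: score 711 ≥ 680; DTI 48.9% > 38% → does not qualify.
Program B: score 711 ≥ 680; DTI 48.9% ≤ 50% → qualifies.

Program B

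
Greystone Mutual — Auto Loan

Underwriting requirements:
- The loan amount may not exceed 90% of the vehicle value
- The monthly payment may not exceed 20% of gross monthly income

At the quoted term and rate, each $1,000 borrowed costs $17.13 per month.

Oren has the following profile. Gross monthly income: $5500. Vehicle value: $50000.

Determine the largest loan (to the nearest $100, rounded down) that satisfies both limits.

$45,000

Payment cap: 20% × $5,500 = $1,100/month.
At $17.13 per $1,000, that supports 1,100/17.13 × 1,000 ≈ $64,214 → $64,200.
LTV cap: 90% × $50,000 = $45,000 → $45,000.
Binding constraint: loan-to-value.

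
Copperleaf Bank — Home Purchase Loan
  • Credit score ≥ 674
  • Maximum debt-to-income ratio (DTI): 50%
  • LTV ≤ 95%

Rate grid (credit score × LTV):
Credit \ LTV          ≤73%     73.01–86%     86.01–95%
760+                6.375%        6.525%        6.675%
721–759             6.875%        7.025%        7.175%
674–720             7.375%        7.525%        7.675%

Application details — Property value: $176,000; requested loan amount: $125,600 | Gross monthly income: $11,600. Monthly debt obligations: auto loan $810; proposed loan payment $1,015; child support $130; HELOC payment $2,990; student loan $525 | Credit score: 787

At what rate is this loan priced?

6.375%

Credit score 787 ≥ 674; Total monthly debts = (810 + 1,015 + 130 + 2,990 + 525) = 5,470. DTI: 5,470 ÷ 11,600 = 47.2%, within the 50% cap
LTV: 125,600 ÷ 176,000 = 71.4%, within 95% cap
Credit 787 → row 760+; LTV 71.4% → column ≤73%. Grid cell → 6.375%.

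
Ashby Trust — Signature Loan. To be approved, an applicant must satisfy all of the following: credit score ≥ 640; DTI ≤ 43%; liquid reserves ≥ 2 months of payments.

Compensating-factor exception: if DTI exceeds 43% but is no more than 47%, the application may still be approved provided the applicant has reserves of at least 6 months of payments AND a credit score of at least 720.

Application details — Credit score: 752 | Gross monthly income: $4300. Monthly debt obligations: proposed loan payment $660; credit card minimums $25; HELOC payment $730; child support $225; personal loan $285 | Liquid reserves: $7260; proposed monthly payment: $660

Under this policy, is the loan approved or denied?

Credit score 752 ≥ 640 (meets base)
Total debts = (660 + 25 + 730 + 225 + 285) = 1,925. DTI = 1,925/4,300 = 44.8% > 43% — standard DTI limit exceeded.
Liquid reserves cover 7,260/660 = 11.0 months — ≥ 2 required
DTI 44.8% is within the 43%–47% exception band; checking compensating factors.
Reserves 11.0 ≥ 6 months; credit score 752 ≥ 720.
Both override conditions satisfied; DTI exception granted.

Approved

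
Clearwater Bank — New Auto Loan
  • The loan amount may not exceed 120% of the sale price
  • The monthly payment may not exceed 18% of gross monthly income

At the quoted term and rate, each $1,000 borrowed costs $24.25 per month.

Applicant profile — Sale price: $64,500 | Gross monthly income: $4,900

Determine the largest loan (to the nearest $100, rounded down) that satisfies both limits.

$36,300

Payment cap: 18% × $4,900 = $882/month.
At $24.25 per $1,000, that supports 882/24.25 × 1,000 ≈ $36,371 → $36,300.
LTV cap: 120% × $64,500 = $77,400 → $77,400.
Binding constraint: payment-to-income.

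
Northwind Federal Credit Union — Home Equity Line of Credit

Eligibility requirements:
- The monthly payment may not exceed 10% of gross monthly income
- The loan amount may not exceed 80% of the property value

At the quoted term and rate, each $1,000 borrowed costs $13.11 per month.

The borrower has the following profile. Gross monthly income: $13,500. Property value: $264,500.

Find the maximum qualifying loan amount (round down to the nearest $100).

Payment cap: 10% × $13,500 = $1,350/month.
At $13.11 per $1,000, that supports 1,350/13.11 × 1,000 ≈ $102,974 → $102,900.
LTV cap: 80% × $264,500 = $211,600 → $211,600.
Binding constraint: payment-to-income.

$102,900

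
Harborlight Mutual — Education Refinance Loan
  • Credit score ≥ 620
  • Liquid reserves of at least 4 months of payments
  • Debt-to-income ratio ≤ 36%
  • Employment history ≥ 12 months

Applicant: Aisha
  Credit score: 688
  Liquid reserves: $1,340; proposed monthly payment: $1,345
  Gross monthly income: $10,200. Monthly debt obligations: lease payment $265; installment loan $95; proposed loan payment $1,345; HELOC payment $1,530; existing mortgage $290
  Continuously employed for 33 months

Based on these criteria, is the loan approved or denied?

Credit score 688 ≥ 620 (meets)
Liquid reserves cover 1,340/1,345 = 1.0 months — < 4 required
Total monthly debts = (265 + 95 + 1,345 + 1,530 + 290) = 3,525. DTI: 3,525 ÷ 10,200 = 34.6%, within the 36% cap
Employment 33 ≥ 12 months
Fails on reserves.

Denied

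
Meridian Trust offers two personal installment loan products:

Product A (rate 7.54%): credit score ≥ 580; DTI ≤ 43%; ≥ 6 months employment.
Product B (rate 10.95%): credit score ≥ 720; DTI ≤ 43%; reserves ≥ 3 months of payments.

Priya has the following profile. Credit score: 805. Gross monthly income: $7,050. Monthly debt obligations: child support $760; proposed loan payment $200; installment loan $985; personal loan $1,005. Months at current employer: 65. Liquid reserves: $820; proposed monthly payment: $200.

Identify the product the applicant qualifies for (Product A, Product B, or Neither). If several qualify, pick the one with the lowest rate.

Product A

Total debts = (760 + 200 + 985 + 1,005) = 2,950; DTI = 2,950/7,050 = 41.8%.
Reserves = 820/200 = 4.1 months.
Product A: score 805 ≥ 580; DTI 41.8% ≤ 43%; employment 65 ≥ 6 mo → qualifies.
Product B: score 805 ≥ 720; DTI 41.8% ≤ 43%; reserves 4.1 ≥ 3 mo → qualifies.
Qualifying: Product A, Product B. Lowest rate is 7.54% → Product A.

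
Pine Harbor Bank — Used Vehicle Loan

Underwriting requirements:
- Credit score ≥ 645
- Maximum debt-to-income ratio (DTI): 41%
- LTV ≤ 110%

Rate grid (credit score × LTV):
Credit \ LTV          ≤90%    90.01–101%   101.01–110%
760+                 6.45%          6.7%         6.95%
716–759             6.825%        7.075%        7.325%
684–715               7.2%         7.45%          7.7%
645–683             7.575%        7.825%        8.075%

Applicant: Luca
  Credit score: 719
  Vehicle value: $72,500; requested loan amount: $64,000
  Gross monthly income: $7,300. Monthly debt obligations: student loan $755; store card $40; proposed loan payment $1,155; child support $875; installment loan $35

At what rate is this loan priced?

Credit score 719 ≥ 645; Total monthly debts = (755 + 40 + 1,155 + 875 + 35) = 2,860. Debt-to-income = 2,860/7,300 = 39.2% — meets 41% limit
LTV: 64,000 ÷ 72,500 = 88.3%, within 110% cap
Score 719 is in the 716–759 band; LTV 88.3% is in the ≤90% band → 6.825%.

6.825%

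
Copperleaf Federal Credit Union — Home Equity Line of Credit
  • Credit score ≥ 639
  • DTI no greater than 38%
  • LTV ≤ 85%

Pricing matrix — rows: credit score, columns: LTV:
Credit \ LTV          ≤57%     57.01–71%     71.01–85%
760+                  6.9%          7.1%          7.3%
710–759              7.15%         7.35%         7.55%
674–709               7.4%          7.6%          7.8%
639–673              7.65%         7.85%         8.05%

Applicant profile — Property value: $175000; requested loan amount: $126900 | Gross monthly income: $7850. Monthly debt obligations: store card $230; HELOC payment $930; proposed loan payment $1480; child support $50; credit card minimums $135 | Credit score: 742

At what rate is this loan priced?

7.55%

Credit score 742 ≥ 639; Total monthly debts = (230 + 930 + 1,480 + 50 + 135) = 2,825. DTI: 2,825 ÷ 7,850 = 36%, within the 38% cap
LTV: 126,900 ÷ 175,000 = 72.5%, within 85% cap
Row: 742 falls in 710–759. Column: 72.5% falls in 71.01–85%. Rate = 7.55%.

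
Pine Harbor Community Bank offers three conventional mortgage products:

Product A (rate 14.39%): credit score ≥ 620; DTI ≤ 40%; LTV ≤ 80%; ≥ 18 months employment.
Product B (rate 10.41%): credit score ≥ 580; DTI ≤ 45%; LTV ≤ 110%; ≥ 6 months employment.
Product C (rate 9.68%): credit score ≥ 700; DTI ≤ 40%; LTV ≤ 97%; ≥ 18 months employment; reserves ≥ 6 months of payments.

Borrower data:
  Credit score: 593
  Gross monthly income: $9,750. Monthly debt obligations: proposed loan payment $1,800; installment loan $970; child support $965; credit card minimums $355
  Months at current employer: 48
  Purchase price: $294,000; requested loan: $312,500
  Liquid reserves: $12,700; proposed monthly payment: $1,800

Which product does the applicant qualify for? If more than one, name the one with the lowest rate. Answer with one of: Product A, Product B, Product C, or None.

Total debts = (1,800 + 970 + 965 + 355) = 4,090; DTI = 4,090/9,750 = 41.9%.
LTV = 312,500/294,000 = 106.3%.
Reserves = 12,700/1,800 = 7.1 months.
Product A: score 593 < 620; DTI 41.9% > 40%; LTV 106.3% > 80%; employment 48 ≥ 18 mo → does not qualify.
Product B: score 593 ≥ 580; DTI 41.9% ≤ 45%; LTV 106.3% ≤ 110%; employment 48 ≥ 6 mo → qualifies.
Product C: score 593 < 700; DTI 41.9% > 40%; LTV 106.3% > 97%; employment 48 ≥ 18 mo; reserves 7.1 ≥ 6 mo → does not qualify.

Product B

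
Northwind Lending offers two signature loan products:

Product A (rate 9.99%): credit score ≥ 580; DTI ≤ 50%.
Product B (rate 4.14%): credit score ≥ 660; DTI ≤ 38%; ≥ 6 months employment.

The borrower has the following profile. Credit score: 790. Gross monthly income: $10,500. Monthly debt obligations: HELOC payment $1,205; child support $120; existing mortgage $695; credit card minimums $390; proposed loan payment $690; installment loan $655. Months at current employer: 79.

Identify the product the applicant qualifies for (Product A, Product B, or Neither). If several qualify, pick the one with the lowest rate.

Product B

Total debts = (1,205 + 120 + 695 + 390 + 690 + 655) = 3,755; DTI = 3,755/10,500 = 35.8%.
Product A: score 790 ≥ 580; DTI 35.8% ≤ 50% → qualifies.
Product B: score 790 ≥ 660; DTI 35.8% ≤ 38%; employment 79 ≥ 6 mo → qualifies.
Qualifying: Product A, Product B. Lowest rate is 4.14% → Product B.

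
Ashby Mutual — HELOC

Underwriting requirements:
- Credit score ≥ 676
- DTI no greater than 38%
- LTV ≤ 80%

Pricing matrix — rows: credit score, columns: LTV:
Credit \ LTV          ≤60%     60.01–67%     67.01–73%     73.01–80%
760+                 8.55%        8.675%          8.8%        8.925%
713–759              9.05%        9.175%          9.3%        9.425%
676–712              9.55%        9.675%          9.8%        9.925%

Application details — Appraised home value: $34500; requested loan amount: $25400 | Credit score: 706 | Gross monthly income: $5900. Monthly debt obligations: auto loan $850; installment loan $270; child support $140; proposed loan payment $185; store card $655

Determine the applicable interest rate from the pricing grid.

Credit score 706 ≥ 676; Total monthly debts = (850 + 270 + 140 + 185 + 655) = 2,100. DTI = 2,100/5,900 = 35.6% ≤ 38%
LTV = 25,400/34,500 = 73.6% ≤ 80%
Score 706 is in the 676–712 band; LTV 73.6% is in the 73.01–80% band → 9.925%.

9.925%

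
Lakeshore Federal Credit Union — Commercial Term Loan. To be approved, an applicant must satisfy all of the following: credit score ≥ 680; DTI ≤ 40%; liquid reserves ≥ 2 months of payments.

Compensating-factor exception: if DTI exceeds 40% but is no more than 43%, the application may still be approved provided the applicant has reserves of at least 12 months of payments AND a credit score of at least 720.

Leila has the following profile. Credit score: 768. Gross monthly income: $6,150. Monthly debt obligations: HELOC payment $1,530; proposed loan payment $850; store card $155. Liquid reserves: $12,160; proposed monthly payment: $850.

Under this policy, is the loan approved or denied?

Credit score 768 ≥ 680 (meets base)
Total debts = (1,530 + 850 + 155) = 2,535. DTI = 2,535/6,150 = 41.2% > 40% — standard DTI limit exceeded.
Liquid reserves cover 12,160/850 = 14.3 months — ≥ 2 required
41.2% falls in the override range (40%–43%), so the compensating-factor test applies.
Override check — reserves: 14.3 mo (ok); score: 768 (ok).
Both override conditions satisfied; DTI exception granted.

Approved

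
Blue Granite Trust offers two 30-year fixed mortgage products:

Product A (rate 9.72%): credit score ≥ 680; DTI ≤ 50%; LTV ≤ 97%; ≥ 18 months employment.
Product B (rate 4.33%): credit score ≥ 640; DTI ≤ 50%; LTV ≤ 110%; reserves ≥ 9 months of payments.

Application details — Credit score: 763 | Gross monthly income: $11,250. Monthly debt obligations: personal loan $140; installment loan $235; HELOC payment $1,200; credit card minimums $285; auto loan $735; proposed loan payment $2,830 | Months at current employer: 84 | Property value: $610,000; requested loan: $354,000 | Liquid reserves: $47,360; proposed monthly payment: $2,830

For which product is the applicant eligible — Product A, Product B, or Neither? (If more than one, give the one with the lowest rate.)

Total debts = (140 + 235 + 1,200 + 285 + 735 + 2,830) = 5,425; DTI = 5,425/11,250 = 48.2%.
LTV = 354,000/610,000 = 58%.
Reserves = 47,360/2,830 = 16.7 months.
Product A: score 763 ≥ 680; DTI 48.2% ≤ 50%; LTV 58% ≤ 97%; employment 84 ≥ 18 mo → qualifies.
Product B: score 763 ≥ 640; DTI 48.2% ≤ 50%; LTV 58% ≤ 110%; reserves 16.7 ≥ 9 mo → qualifies.
Qualifying: Product A, Product B. Lowest rate is 4.33% → Product B.

Product B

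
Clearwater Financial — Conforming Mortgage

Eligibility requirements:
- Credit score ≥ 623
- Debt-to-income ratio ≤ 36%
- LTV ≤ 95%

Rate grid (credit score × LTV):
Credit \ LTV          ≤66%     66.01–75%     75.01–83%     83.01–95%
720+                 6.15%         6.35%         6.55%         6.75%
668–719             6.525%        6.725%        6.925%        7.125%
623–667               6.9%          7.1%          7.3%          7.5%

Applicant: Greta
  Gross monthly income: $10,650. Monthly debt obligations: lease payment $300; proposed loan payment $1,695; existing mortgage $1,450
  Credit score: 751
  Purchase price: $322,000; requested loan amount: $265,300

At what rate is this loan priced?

6.55%

Credit score 751 ≥ 623; Total monthly debts = (300 + 1,695 + 1,450) = 3,445. Debt-to-income = 3,445/10,650 = 32.3% — meets 36% limit
Loan-to-value = 265,300/322,000 = 82.4% — pass (95% max)
Score 751 is in the 720+ band; LTV 82.4% is in the 75.01–83% band → 6.55%.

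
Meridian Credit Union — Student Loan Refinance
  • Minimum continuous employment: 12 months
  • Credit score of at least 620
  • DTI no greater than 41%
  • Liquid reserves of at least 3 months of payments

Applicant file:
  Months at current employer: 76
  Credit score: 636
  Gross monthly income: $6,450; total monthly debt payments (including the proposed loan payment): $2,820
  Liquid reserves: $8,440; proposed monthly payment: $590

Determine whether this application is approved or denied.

Denied

Employment 76 ≥ 12 months
Credit score 636 ≥ 620 (meets)
DTI = 2,820/6,450 = 43.7% > 41%
Reserves = 8,440/590 = 14.3 months ≥ 3
Fails on DTI.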